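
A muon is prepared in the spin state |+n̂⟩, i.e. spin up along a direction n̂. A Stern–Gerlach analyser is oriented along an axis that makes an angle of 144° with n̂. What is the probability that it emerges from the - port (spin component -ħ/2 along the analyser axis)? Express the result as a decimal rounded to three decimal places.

0.905

For spin-½, the probability of finding spin-up along an axis at angle θ to the initial spin direction is cos²(θ/2); spin-down is sin²(θ/2).
θ = 144°, so P = sin²(72°) ≈ 0.905.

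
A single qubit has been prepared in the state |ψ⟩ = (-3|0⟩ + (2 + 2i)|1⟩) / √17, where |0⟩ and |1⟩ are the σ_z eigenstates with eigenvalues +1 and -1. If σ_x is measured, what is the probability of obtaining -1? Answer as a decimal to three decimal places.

0.853

|-x⟩ = (|0⟩ - |1⟩)/√2, so ⟨-x|ψ⟩ = (-5 - 2i) / (√2·√17).
P = |-5 - 2i|² / 34 = 29/34.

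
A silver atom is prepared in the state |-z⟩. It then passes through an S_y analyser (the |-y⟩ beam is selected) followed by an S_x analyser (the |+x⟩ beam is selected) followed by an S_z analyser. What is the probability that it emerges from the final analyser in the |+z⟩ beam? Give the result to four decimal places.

First analyser (S_y): from |-z⟩, P(|-y⟩) = 1/2.
After stage 1 the state is |-y⟩; P(|+x⟩) = |⟨+x|-y⟩|² = 1/2.
After stage 2 the state is |+x⟩; P(|+z⟩) = |⟨+z|+x⟩|² = 1/2.
Joint probability = 1/2 × 1/2 × 1/2 = 0.1250.

0.1250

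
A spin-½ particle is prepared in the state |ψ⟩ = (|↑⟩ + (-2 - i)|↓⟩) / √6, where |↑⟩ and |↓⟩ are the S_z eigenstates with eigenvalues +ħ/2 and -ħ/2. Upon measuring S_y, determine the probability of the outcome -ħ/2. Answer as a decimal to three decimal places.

0.667

|-y⟩ = (|↑⟩ - i|↓⟩)/√2, so ⟨-y|ψ⟩ = (2 - 2i) / (√2·√6).
P = |2 - 2i|² / 12 = 8/12.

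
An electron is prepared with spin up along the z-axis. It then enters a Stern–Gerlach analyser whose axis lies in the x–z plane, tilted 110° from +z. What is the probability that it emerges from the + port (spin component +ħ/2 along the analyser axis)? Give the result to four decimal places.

For spin-½, the probability of finding spin-up along an axis at angle θ to the initial spin direction is cos²(θ/2); spin-down is sin²(θ/2).
θ = 110°, so P = cos²(55°) ≈ 0.3290.

0.3290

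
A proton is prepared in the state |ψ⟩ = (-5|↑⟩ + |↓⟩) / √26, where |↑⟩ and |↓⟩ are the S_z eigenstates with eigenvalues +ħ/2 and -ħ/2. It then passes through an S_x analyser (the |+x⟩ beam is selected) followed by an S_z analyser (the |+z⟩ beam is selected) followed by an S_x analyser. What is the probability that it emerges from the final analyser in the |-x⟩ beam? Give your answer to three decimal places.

0.077

First analyser (S_x): P(|+x⟩) = |⟨+x|ψ⟩|² = 16/52.
After stage 1 the state is |+x⟩; P(|+z⟩) = |⟨+z|+x⟩|² = 1/2.
After stage 2 the state is |+z⟩; P(|-x⟩) = |⟨-x|+z⟩|² = 1/2.
Joint probability = 16/52 × 1/2 × 1/2 = 0.077.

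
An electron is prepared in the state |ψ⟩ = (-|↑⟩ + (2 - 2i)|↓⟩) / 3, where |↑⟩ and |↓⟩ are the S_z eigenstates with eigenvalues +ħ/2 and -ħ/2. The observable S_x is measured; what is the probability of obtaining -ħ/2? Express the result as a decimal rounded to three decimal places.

0.722

|-x⟩ = (|↑⟩ - |↓⟩)/√2, so ⟨-x|ψ⟩ = (-3 + 2i) / (√2·3).
P = |-3 + 2i|² / 18 = 13/18.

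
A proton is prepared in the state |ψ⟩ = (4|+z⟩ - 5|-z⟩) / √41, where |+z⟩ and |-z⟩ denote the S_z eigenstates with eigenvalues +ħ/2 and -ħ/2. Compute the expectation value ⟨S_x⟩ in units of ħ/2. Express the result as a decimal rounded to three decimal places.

⟨σ_x⟩ = 2 Re(a* b)/(|a|²+|b|²) with a = 4, b = -5.
a* b = -20, so ⟨σ_x⟩ = -40/41.
⟨S_x⟩ = (ħ/2)·⟨σ_x⟩.

-0.976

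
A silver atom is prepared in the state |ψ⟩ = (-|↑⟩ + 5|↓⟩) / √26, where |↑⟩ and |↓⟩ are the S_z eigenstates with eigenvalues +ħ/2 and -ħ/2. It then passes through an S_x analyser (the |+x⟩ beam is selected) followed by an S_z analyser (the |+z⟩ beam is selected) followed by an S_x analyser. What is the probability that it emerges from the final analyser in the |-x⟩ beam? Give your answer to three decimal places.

0.077

First analyser (S_x): P(|+x⟩) = |⟨+x|ψ⟩|² = 16/52.
After stage 1 the state is |+x⟩; P(|+z⟩) = |⟨+z|+x⟩|² = 1/2.
After stage 2 the state is |+z⟩; P(|-x⟩) = |⟨-x|+z⟩|² = 1/2.
Joint probability = 16/52 × 1/2 × 1/2 = 0.077.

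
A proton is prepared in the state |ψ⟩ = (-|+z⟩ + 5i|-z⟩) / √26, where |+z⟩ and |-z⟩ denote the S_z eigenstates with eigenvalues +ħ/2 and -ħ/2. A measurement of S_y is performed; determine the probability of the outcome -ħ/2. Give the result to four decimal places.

0.6923

|-y⟩ = (|+z⟩ - i|-z⟩)/√2, so ⟨-y|ψ⟩ = (-6) / (√2·√26).
P = |-6|² / 52 = 36/52.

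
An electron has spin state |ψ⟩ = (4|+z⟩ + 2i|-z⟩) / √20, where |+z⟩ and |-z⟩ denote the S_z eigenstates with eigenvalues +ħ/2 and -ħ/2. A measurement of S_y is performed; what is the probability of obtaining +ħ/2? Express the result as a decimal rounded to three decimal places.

0.900

|+y⟩ = (|+z⟩ + i|-z⟩)/√2, so ⟨+y|ψ⟩ = (6) / (√2·√20).
P = |6|² / 40 = 36/40.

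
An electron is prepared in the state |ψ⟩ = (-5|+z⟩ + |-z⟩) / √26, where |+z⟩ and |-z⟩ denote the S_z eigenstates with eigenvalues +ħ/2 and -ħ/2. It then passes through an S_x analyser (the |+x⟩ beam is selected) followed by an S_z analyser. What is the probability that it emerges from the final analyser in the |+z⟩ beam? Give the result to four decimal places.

First analyser (S_x): P(|+x⟩) = |⟨+x|ψ⟩|² = 16/52.
After stage 1 the state is |+x⟩; P(|+z⟩) = |⟨+z|+x⟩|² = 1/2.
Joint probability = 16/52 × 1/2 = 0.1538.

0.1538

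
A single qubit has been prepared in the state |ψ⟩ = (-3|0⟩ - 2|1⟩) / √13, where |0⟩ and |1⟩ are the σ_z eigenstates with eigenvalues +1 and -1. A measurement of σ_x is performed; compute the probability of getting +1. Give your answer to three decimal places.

|+x⟩ = (|0⟩ + |1⟩)/√2, so ⟨+x|ψ⟩ = (-5) / (√2·√13).
P = |-5|² / 26 = 25/26.

0.962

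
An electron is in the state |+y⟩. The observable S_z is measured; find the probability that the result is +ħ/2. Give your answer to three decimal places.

In the S_z basis, |+y⟩ = (|+z⟩ + i|-z⟩)/√2 and |+z⟩ = |+z⟩.
|⟨+z|+y⟩|² = 1/2.

0.500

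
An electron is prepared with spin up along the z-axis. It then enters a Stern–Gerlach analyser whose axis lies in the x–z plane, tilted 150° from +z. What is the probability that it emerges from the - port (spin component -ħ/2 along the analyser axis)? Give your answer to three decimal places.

For spin-½, the probability of finding spin-up along an axis at angle θ to the initial spin direction is cos²(θ/2); spin-down is sin²(θ/2).
θ = 150°, so P = sin²(75°) ≈ 0.933.

0.933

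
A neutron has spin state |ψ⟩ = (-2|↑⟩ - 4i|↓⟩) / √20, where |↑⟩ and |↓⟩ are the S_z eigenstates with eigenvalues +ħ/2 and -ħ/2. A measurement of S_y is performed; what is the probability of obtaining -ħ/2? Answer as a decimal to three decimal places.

0.100

|-y⟩ = (|↑⟩ - i|↓⟩)/√2, so ⟨-y|ψ⟩ = (2) / (√2·√20).
P = |2|² / 40 = 4/40.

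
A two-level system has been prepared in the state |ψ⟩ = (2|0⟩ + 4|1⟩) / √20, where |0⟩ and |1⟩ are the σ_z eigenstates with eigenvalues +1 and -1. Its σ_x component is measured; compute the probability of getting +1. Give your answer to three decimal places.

0.900

|+x⟩ = (|0⟩ + |1⟩)/√2, so ⟨+x|ψ⟩ = (6) / (√2·√20).
P = |6|² / 40 = 36/40.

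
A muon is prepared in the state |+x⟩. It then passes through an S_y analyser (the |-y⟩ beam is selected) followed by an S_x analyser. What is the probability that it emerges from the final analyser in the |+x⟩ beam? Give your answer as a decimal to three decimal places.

0.250

First analyser (S_y): from |+x⟩, P(|-y⟩) = 1/2.
After stage 1 the state is |-y⟩; P(|+x⟩) = |⟨+x|-y⟩|² = 1/2.
Joint probability = 1/2 × 1/2 = 0.250.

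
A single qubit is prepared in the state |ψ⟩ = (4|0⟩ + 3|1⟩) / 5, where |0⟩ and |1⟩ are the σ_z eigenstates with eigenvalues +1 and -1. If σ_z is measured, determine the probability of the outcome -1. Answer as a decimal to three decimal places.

0.360

The -1 outcome corresponds to |1⟩. Its amplitude in |ψ⟩ is 3/5.
P = |3|² / 25 = 9/25.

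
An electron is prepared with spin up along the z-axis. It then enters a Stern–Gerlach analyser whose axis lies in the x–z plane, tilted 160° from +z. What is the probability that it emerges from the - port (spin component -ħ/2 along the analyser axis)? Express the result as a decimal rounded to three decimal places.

0.970

For spin-½, the probability of finding spin-up along an axis at angle θ to the initial spin direction is cos²(θ/2); spin-down is sin²(θ/2).
θ = 160°, so P = sin²(80°) ≈ 0.970.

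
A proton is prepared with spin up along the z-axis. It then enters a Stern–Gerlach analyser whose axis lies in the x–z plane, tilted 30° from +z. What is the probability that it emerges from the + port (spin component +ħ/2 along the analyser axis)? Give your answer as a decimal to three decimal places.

0.933

For spin-½, the probability of finding spin-up along an axis at angle θ to the initial spin direction is cos²(θ/2); spin-down is sin²(θ/2).
θ = 30°, so P = cos²(15°) ≈ 0.933.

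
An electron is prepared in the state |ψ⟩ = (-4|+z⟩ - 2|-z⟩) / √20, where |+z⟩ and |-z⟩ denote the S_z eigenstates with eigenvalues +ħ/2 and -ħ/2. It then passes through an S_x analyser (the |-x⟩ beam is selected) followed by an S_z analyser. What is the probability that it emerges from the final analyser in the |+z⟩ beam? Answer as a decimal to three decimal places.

0.050

First analyser (S_x): P(|-x⟩) = |⟨-x|ψ⟩|² = 4/40.
After stage 1 the state is |-x⟩; P(|+z⟩) = |⟨+z|-x⟩|² = 1/2.
Joint probability = 4/40 × 1/2 = 0.050.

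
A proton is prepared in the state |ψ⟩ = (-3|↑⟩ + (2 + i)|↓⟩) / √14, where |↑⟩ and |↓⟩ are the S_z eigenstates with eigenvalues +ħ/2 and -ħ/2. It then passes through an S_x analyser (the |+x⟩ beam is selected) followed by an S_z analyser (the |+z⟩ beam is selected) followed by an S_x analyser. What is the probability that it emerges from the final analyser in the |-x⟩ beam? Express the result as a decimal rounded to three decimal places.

First analyser (S_x): P(|+x⟩) = |⟨+x|ψ⟩|² = 2/28.
After stage 1 the state is |+x⟩; P(|+z⟩) = |⟨+z|+x⟩|² = 1/2.
After stage 2 the state is |+z⟩; P(|-x⟩) = |⟨-x|+z⟩|² = 1/2.
Joint probability = 2/28 × 1/2 × 1/2 = 0.018.

0.018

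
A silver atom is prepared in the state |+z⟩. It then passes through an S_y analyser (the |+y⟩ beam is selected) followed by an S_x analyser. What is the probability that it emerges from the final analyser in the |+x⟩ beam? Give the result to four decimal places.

First analyser (S_y): from |+z⟩, P(|+y⟩) = 1/2.
After stage 1 the state is |+y⟩; P(|+x⟩) = |⟨+x|+y⟩|² = 1/2.
Joint probability = 1/2 × 1/2 = 0.2500.

0.2500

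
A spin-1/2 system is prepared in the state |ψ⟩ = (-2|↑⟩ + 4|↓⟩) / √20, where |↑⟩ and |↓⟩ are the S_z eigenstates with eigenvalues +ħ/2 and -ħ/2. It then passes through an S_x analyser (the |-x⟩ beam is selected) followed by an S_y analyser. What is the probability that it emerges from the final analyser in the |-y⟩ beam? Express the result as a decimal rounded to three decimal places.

First analyser (S_x): P(|-x⟩) = |⟨-x|ψ⟩|² = 36/40.
After stage 1 the state is |-x⟩; P(|-y⟩) = |⟨-y|-x⟩|² = 1/2.
Joint probability = 36/40 × 1/2 = 0.450.

0.450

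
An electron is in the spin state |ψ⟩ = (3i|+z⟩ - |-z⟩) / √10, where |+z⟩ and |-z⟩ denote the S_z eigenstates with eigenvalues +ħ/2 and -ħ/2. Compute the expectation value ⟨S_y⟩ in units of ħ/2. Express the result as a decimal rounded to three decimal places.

0.600

⟨σ_y⟩ = 2 Im(a* b)/(|a|²+|b|²) with a = 3i, b = -1.
a* b = 3i, so ⟨σ_y⟩ = 6/10.
⟨S_y⟩ = (ħ/2)·⟨σ_y⟩.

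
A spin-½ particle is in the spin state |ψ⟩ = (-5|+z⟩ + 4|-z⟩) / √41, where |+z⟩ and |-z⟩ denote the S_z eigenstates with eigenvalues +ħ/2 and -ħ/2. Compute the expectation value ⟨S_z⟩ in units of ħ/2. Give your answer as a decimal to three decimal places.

0.220

⟨σ_z⟩ = |a|² - |b|² divided by |a|²+|b|², with a, b the |+z⟩, |-z⟩ amplitudes.
= (25 - 16)/41 = 9/41.
⟨S_z⟩ = (ħ/2)·⟨σ_z⟩.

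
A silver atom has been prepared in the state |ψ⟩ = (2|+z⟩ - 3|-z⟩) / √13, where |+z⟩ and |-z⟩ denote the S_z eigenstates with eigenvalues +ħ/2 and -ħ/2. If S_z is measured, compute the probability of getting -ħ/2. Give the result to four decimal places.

0.6923

The -ħ/2 outcome corresponds to |-z⟩. Its amplitude in |ψ⟩ is -3/√13.
P = |-3|² / 13 = 9/13.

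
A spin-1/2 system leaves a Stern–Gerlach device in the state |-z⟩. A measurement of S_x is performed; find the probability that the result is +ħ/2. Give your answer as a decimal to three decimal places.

0.500

In the S_z basis, |-z⟩ = |-z⟩ and |+x⟩ = (|+z⟩ + |-z⟩)/√2.
|⟨+x|-z⟩|² = 1/2.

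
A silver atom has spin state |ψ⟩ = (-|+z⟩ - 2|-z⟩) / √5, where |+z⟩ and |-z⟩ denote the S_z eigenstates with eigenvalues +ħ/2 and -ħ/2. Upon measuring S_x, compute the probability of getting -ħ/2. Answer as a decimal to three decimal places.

|-x⟩ = (|+z⟩ - |-z⟩)/√2, so ⟨-x|ψ⟩ = (1) / (√2·√5).
P = |1|² / 10 = 1/10.

0.100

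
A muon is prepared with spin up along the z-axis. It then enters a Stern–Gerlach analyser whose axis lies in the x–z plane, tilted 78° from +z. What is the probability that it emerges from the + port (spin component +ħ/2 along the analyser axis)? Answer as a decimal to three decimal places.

For spin-½, the probability of finding spin-up along an axis at angle θ to the initial spin direction is cos²(θ/2); spin-down is sin²(θ/2).
θ = 78°, so P = cos²(39°) ≈ 0.604.

0.604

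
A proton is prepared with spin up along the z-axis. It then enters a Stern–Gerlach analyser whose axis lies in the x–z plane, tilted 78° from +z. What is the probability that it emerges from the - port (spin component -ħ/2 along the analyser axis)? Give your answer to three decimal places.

0.396

For spin-½, the probability of finding spin-up along an axis at angle θ to the initial spin direction is cos²(θ/2); spin-down is sin²(θ/2).
θ = 78°, so P = sin²(39°) ≈ 0.396.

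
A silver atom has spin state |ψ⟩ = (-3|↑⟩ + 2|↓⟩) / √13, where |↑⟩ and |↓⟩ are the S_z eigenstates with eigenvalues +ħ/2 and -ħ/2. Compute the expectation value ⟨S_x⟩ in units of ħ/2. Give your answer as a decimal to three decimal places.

⟨σ_x⟩ = 2 Re(a* b)/(|a|²+|b|²) with a = -3, b = 2.
a* b = -6, so ⟨σ_x⟩ = -12/13.
⟨S_x⟩ = (ħ/2)·⟨σ_x⟩.

-0.923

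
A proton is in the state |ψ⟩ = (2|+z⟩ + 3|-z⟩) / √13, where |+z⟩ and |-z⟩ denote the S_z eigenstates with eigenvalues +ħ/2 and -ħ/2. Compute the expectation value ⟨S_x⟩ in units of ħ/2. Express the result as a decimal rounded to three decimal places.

⟨σ_x⟩ = 2 Re(a* b)/(|a|²+|b|²) with a = 2, b = 3.
a* b = 6, so ⟨σ_x⟩ = 12/13.
⟨S_x⟩ = (ħ/2)·⟨σ_x⟩.

0.923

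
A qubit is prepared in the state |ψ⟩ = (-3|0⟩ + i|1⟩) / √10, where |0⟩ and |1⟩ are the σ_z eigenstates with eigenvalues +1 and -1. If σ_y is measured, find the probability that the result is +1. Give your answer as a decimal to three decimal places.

0.200

|+y⟩ = (|0⟩ + i|1⟩)/√2, so ⟨+y|ψ⟩ = (-2) / (√2·√10).
P = |-2|² / 20 = 4/20.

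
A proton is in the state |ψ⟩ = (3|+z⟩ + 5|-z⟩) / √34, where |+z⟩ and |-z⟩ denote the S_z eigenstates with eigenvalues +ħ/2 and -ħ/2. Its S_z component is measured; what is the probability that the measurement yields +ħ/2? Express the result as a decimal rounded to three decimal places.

The +ħ/2 outcome corresponds to |+z⟩. Its amplitude in |ψ⟩ is 3/√34.
P = |3|² / 34 = 9/34.

0.265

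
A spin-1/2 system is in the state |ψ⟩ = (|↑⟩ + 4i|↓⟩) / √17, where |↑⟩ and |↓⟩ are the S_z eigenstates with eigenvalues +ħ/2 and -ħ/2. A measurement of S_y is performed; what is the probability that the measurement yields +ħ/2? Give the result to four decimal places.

|+y⟩ = (|↑⟩ + i|↓⟩)/√2, so ⟨+y|ψ⟩ = (5) / (√2·√17).
P = |5|² / 34 = 25/34.

0.7353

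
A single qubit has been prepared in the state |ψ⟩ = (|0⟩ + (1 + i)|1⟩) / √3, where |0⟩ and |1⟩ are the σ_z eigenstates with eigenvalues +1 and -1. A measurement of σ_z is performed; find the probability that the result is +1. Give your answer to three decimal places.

0.333

The +1 outcome corresponds to |0⟩. Its amplitude in |ψ⟩ is 1/√3.
P = |1|² / 3 = 1/3.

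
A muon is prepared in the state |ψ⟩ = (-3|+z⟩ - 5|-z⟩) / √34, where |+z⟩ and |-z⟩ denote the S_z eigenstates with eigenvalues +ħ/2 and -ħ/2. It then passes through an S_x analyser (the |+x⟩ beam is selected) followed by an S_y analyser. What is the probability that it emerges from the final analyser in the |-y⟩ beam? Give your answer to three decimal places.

0.471

First analyser (S_x): P(|+x⟩) = |⟨+x|ψ⟩|² = 64/68.
After stage 1 the state is |+x⟩; P(|-y⟩) = |⟨-y|+x⟩|² = 1/2.
Joint probability = 64/68 × 1/2 = 0.471.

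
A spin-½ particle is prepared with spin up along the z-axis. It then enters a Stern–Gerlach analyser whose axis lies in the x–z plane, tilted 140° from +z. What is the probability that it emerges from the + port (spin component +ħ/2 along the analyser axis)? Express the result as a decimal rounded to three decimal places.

0.117

For spin-½, the probability of finding spin-up along an axis at angle θ to the initial spin direction is cos²(θ/2); spin-down is sin²(θ/2).
θ = 140°, so P = cos²(70°) ≈ 0.117.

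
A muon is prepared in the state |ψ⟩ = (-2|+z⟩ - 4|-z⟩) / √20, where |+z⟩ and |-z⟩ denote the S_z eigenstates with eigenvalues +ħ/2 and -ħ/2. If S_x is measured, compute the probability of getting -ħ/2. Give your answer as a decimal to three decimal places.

0.100

|-x⟩ = (|+z⟩ - |-z⟩)/√2, so ⟨-x|ψ⟩ = (2) / (√2·√20).
P = |2|² / 40 = 4/40.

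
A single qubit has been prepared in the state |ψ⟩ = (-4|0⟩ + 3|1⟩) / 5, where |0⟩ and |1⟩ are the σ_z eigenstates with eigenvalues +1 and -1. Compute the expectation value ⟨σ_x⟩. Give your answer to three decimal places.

-0.960

⟨σ_x⟩ = 2 Re(a* b)/(|a|²+|b|²) with a = -4, b = 3.
a* b = -12, so ⟨σ_x⟩ = -24/25.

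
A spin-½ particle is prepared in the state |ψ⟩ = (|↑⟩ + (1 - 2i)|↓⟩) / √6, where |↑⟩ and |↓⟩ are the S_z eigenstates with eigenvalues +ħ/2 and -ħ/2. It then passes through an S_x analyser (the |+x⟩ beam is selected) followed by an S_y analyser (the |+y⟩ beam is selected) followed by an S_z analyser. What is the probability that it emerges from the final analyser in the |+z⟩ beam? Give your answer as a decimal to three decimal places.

First analyser (S_x): P(|+x⟩) = |⟨+x|ψ⟩|² = 8/12.
After stage 1 the state is |+x⟩; P(|+y⟩) = |⟨+y|+x⟩|² = 1/2.
After stage 2 the state is |+y⟩; P(|+z⟩) = |⟨+z|+y⟩|² = 1/2.
Joint probability = 8/12 × 1/2 × 1/2 = 0.167.

0.167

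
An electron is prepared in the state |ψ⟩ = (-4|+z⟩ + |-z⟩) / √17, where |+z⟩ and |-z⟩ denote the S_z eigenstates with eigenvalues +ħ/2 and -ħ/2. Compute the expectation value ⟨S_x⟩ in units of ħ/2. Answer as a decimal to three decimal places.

⟨σ_x⟩ = 2 Re(a* b)/(|a|²+|b|²) with a = -4, b = 1.
a* b = -4, so ⟨σ_x⟩ = -8/17.
⟨S_x⟩ = (ħ/2)·⟨σ_x⟩.

-0.471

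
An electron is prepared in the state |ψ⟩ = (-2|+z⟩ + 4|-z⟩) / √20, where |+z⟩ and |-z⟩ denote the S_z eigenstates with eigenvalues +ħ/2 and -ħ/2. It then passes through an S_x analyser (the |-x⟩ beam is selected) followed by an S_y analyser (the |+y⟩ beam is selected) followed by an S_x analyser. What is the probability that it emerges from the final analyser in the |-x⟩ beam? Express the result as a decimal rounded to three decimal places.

0.225

First analyser (S_x): P(|-x⟩) = |⟨-x|ψ⟩|² = 36/40.
After stage 1 the state is |-x⟩; P(|+y⟩) = |⟨+y|-x⟩|² = 1/2.
After stage 2 the state is |+y⟩; P(|-x⟩) = |⟨-x|+y⟩|² = 1/2.
Joint probability = 36/40 × 1/2 × 1/2 = 0.225.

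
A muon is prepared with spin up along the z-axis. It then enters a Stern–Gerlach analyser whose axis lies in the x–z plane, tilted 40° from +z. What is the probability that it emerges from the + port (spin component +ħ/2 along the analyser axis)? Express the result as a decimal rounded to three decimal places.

For spin-½, the probability of finding spin-up along an axis at angle θ to the initial spin direction is cos²(θ/2); spin-down is sin²(θ/2).
θ = 40°, so P = cos²(20°) ≈ 0.883.

0.883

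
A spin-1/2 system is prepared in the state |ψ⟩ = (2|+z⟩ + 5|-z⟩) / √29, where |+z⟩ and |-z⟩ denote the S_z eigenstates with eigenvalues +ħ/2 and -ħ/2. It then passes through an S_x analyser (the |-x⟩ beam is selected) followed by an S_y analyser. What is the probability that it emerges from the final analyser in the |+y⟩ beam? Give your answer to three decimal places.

First analyser (S_x): P(|-x⟩) = |⟨-x|ψ⟩|² = 9/58.
After stage 1 the state is |-x⟩; P(|+y⟩) = |⟨+y|-x⟩|² = 1/2.
Joint probability = 9/58 × 1/2 = 0.078.

0.078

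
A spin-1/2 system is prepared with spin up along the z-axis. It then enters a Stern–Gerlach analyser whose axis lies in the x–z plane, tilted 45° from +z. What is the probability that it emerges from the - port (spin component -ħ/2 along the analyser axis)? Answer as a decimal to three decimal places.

0.146

For spin-½, the probability of finding spin-up along an axis at angle θ to the initial spin direction is cos²(θ/2); spin-down is sin²(θ/2).
θ = 45°, so P = sin²(22.5°) ≈ 0.146.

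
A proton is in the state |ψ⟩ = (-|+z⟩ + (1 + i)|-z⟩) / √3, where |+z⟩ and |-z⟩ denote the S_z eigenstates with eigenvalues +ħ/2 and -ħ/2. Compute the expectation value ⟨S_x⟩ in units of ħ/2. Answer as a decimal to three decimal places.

-0.667

⟨σ_x⟩ = 2 Re(a* b)/(|a|²+|b|²) with a = -1, b = (1 + i).
a* b = (-1 - i), so ⟨σ_x⟩ = -2/3.
⟨S_x⟩ = (ħ/2)·⟨σ_x⟩.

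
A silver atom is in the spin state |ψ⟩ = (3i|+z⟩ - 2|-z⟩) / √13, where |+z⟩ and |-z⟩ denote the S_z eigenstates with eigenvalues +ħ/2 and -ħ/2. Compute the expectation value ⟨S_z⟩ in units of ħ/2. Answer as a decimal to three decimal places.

⟨σ_z⟩ = |a|² - |b|² divided by |a|²+|b|², with a, b the |+z⟩, |-z⟩ amplitudes.
= (9 - 4)/13 = 5/13.
⟨S_z⟩ = (ħ/2)·⟨σ_z⟩.

0.385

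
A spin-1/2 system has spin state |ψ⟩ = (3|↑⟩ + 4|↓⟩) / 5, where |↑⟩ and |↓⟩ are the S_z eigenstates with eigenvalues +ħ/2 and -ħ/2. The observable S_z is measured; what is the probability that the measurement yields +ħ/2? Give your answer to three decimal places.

0.360

The +ħ/2 outcome corresponds to |↑⟩. Its amplitude in |ψ⟩ is 3/5.
P = |3|² / 25 = 9/25.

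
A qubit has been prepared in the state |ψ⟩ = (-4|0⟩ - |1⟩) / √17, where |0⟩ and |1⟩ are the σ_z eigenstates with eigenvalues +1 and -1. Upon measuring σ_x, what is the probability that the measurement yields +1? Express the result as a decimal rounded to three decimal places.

|+x⟩ = (|0⟩ + |1⟩)/√2, so ⟨+x|ψ⟩ = (-5) / (√2·√17).
P = |-5|² / 34 = 25/34.

0.735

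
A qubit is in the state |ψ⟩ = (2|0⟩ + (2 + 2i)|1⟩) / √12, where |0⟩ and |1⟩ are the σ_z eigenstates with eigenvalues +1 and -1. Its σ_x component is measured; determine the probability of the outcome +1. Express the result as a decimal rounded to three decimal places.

|+x⟩ = (|0⟩ + |1⟩)/√2, so ⟨+x|ψ⟩ = (4 + 2i) / (√2·√12).
P = |4 + 2i|² / 24 = 20/24.

0.833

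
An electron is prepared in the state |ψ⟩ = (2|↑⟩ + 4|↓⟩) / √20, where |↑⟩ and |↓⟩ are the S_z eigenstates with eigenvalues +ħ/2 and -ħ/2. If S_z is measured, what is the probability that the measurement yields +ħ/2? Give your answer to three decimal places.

0.200

The +ħ/2 outcome corresponds to |↑⟩. Its amplitude in |ψ⟩ is 2/√20.
P = |2|² / 20 = 4/20.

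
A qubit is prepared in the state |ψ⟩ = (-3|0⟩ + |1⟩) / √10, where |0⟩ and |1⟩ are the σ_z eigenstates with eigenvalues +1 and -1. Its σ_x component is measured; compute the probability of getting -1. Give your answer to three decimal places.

0.800

|-x⟩ = (|0⟩ - |1⟩)/√2, so ⟨-x|ψ⟩ = (-4) / (√2·√10).
P = |-4|² / 20 = 16/20.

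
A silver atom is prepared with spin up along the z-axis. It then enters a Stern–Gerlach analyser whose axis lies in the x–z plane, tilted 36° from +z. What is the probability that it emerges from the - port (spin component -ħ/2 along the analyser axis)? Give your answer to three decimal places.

For spin-½, the probability of finding spin-up along an axis at angle θ to the initial spin direction is cos²(θ/2); spin-down is sin²(θ/2).
θ = 36°, so P = sin²(18°) ≈ 0.095.

0.095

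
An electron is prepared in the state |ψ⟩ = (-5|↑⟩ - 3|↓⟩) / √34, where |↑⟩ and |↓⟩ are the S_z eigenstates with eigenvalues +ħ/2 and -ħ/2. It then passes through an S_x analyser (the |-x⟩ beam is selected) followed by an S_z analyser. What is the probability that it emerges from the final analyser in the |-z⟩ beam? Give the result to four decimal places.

0.0294

First analyser (S_x): P(|-x⟩) = |⟨-x|ψ⟩|² = 4/68.
After stage 1 the state is |-x⟩; P(|-z⟩) = |⟨-z|-x⟩|² = 1/2.
Joint probability = 4/68 × 1/2 = 0.0294.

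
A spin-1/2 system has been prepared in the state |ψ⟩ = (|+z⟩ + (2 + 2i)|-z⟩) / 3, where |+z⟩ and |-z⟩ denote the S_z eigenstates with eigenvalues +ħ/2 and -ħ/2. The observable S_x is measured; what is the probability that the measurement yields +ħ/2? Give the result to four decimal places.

0.7222

|+x⟩ = (|+z⟩ + |-z⟩)/√2, so ⟨+x|ψ⟩ = (3 + 2i) / (√2·3).
P = |3 + 2i|² / 18 = 13/18.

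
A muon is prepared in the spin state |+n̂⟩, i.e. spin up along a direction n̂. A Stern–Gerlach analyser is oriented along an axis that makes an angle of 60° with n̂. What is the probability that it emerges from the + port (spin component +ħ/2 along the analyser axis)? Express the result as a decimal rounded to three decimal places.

0.750

For spin-½, the probability of finding spin-up along an axis at angle θ to the initial spin direction is cos²(θ/2); spin-down is sin²(θ/2).
θ = 60°, so P = cos²(30°) ≈ 0.750.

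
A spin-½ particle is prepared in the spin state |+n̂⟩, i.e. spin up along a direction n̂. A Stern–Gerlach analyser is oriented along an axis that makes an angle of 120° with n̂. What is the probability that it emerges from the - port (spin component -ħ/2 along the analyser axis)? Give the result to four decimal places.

For spin-½, the probability of finding spin-up along an axis at angle θ to the initial spin direction is cos²(θ/2); spin-down is sin²(θ/2).
θ = 120°, so P = sin²(60°) ≈ 0.7500.

0.7500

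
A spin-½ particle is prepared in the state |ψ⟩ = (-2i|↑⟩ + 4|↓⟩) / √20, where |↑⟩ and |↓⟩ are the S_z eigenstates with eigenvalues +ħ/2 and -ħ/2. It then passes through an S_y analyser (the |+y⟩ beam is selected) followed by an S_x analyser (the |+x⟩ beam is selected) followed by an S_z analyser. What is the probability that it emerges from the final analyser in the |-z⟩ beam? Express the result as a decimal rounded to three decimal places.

0.225

First analyser (S_y): P(|+y⟩) = |⟨+y|ψ⟩|² = 36/40.
After stage 1 the state is |+y⟩; P(|+x⟩) = |⟨+x|+y⟩|² = 1/2.
After stage 2 the state is |+x⟩; P(|-z⟩) = |⟨-z|+x⟩|² = 1/2.
Joint probability = 36/40 × 1/2 × 1/2 = 0.225.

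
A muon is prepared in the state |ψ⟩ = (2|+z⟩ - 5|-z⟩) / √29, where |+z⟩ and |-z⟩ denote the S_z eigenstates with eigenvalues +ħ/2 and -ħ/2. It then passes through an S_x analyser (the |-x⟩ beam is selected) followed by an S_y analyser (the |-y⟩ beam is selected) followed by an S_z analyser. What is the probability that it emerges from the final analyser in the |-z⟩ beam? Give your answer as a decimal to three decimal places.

0.211

First analyser (S_x): P(|-x⟩) = |⟨-x|ψ⟩|² = 49/58.
After stage 1 the state is |-x⟩; P(|-y⟩) = |⟨-y|-x⟩|² = 1/2.
After stage 2 the state is |-y⟩; P(|-z⟩) = |⟨-z|-y⟩|² = 1/2.
Joint probability = 49/58 × 1/2 × 1/2 = 0.211.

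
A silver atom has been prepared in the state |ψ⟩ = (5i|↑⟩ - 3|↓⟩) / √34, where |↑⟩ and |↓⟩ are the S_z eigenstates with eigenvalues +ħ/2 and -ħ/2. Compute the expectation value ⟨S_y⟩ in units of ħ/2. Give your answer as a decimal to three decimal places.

0.882

⟨σ_y⟩ = 2 Im(a* b)/(|a|²+|b|²) with a = 5i, b = -3.
a* b = 15i, so ⟨σ_y⟩ = 30/34.
⟨S_y⟩ = (ħ/2)·⟨σ_y⟩.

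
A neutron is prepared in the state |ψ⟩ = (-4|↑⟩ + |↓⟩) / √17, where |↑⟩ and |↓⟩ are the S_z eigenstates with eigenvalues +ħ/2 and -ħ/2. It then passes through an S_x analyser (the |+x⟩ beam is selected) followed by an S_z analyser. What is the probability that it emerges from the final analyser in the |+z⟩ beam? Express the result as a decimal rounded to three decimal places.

First analyser (S_x): P(|+x⟩) = |⟨+x|ψ⟩|² = 9/34.
After stage 1 the state is |+x⟩; P(|+z⟩) = |⟨+z|+x⟩|² = 1/2.
Joint probability = 9/34 × 1/2 = 0.132.

0.132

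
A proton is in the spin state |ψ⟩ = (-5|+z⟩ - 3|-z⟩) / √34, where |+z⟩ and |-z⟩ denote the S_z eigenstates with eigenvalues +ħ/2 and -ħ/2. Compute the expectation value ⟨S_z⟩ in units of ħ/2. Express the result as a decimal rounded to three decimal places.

0.471

⟨σ_z⟩ = |a|² - |b|² divided by |a|²+|b|², with a, b the |+z⟩, |-z⟩ amplitudes.
= (25 - 9)/34 = 16/34.
⟨S_z⟩ = (ħ/2)·⟨σ_z⟩.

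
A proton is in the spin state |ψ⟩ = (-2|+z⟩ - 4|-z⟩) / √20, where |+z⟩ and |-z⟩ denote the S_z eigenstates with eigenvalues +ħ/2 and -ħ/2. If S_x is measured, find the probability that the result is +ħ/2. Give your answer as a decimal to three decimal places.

|+x⟩ = (|+z⟩ + |-z⟩)/√2, so ⟨+x|ψ⟩ = (-6) / (√2·√20).
P = |-6|² / 40 = 36/40.

0.900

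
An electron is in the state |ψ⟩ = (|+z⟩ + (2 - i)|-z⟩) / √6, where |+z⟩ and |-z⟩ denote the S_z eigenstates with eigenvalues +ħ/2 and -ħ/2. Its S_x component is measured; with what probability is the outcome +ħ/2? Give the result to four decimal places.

0.8333

|+x⟩ = (|+z⟩ + |-z⟩)/√2, so ⟨+x|ψ⟩ = (3 - i) / (√2·√6).
P = |3 - i|² / 12 = 10/12.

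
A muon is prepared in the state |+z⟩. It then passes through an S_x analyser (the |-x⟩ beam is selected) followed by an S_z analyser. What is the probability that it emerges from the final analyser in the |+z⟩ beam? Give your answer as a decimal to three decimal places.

0.250

First analyser (S_x): from |+z⟩, P(|-x⟩) = 1/2.
After stage 1 the state is |-x⟩; P(|+z⟩) = |⟨+z|-x⟩|² = 1/2.
Joint probability = 1/2 × 1/2 = 0.250.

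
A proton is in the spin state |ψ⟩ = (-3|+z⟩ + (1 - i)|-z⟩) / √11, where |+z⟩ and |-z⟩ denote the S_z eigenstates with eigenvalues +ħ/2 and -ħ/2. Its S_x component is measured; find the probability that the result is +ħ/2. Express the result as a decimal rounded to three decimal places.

|+x⟩ = (|+z⟩ + |-z⟩)/√2, so ⟨+x|ψ⟩ = (-2 - i) / (√2·√11).
P = |-2 - i|² / 22 = 5/22.

0.227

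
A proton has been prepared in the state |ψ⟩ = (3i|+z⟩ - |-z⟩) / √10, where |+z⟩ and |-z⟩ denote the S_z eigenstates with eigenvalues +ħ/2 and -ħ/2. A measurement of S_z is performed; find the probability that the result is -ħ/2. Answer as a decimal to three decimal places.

0.100

The -ħ/2 outcome corresponds to |-z⟩. Its amplitude in |ψ⟩ is -1/√10.
P = |-1|² / 10 = 1/10.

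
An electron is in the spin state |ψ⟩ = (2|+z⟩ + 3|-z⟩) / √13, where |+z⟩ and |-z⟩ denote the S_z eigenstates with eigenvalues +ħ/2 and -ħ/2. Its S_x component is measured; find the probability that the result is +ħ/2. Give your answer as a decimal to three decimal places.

0.962

|+x⟩ = (|+z⟩ + |-z⟩)/√2, so ⟨+x|ψ⟩ = (5) / (√2·√13).
P = |5|² / 26 = 25/26.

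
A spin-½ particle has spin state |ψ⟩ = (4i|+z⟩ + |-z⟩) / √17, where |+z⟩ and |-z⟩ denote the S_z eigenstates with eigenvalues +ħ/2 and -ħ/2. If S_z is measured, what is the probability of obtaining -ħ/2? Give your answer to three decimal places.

The -ħ/2 outcome corresponds to |-z⟩. Its amplitude in |ψ⟩ is 1/√17.
P = |1|² / 17 = 1/17.

0.059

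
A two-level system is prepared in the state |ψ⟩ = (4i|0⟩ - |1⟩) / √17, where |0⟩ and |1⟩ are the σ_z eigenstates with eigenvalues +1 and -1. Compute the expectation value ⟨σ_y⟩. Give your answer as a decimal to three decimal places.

0.471

⟨σ_y⟩ = 2 Im(a* b)/(|a|²+|b|²) with a = 4i, b = -1.
a* b = 4i, so ⟨σ_y⟩ = 8/17.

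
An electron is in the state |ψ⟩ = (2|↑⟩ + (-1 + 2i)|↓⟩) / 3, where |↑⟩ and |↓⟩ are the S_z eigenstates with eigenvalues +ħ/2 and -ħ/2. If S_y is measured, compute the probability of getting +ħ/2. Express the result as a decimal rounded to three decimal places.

|+y⟩ = (|↑⟩ + i|↓⟩)/√2, so ⟨+y|ψ⟩ = (4 + i) / (√2·3).
P = |4 + i|² / 18 = 17/18.

0.944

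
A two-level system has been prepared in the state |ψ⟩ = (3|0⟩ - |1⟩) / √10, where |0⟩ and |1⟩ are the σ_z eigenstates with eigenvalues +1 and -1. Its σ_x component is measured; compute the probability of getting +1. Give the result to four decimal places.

0.2000

|+x⟩ = (|0⟩ + |1⟩)/√2, so ⟨+x|ψ⟩ = (2) / (√2·√10).
P = |2|² / 20 = 4/20.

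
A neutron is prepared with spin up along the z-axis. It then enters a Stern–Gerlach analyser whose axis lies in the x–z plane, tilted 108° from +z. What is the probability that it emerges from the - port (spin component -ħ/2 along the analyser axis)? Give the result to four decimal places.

For spin-½, the probability of finding spin-up along an axis at angle θ to the initial spin direction is cos²(θ/2); spin-down is sin²(θ/2).
θ = 108°, so P = sin²(54°) ≈ 0.6545.

0.6545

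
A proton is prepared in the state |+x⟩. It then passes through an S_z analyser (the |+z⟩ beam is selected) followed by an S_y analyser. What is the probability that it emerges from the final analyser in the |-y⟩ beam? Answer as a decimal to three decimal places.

0.250

First analyser (S_z): from |+x⟩, P(|+z⟩) = 1/2.
After stage 1 the state is |+z⟩; P(|-y⟩) = |⟨-y|+z⟩|² = 1/2.
Joint probability = 1/2 × 1/2 = 0.250.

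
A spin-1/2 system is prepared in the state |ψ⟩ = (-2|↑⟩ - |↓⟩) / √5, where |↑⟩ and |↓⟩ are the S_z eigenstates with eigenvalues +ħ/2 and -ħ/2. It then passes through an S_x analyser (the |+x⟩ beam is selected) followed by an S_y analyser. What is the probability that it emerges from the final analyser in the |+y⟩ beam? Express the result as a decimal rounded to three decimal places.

0.450

First analyser (S_x): P(|+x⟩) = |⟨+x|ψ⟩|² = 9/10.
After stage 1 the state is |+x⟩; P(|+y⟩) = |⟨+y|+x⟩|² = 1/2.
Joint probability = 9/10 × 1/2 = 0.450.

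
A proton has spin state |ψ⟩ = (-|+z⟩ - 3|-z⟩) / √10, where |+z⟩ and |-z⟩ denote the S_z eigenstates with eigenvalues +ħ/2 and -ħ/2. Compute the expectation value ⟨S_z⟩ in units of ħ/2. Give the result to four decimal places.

⟨σ_z⟩ = |a|² - |b|² divided by |a|²+|b|², with a, b the |+z⟩, |-z⟩ amplitudes.
= (1 - 9)/10 = -8/10.
⟨S_z⟩ = (ħ/2)·⟨σ_z⟩.

-0.8000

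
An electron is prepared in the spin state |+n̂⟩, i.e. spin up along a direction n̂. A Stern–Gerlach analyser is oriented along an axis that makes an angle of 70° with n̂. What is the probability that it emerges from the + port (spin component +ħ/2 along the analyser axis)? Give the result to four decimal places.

For spin-½, the probability of finding spin-up along an axis at angle θ to the initial spin direction is cos²(θ/2); spin-down is sin²(θ/2).
θ = 70°, so P = cos²(35°) ≈ 0.6710.

0.6710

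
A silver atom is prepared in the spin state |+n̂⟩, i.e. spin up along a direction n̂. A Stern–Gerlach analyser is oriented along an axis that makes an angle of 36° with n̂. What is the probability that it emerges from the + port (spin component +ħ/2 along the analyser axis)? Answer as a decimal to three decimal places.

0.905

For spin-½, the probability of finding spin-up along an axis at angle θ to the initial spin direction is cos²(θ/2); spin-down is sin²(θ/2).
θ = 36°, so P = cos²(18°) ≈ 0.905.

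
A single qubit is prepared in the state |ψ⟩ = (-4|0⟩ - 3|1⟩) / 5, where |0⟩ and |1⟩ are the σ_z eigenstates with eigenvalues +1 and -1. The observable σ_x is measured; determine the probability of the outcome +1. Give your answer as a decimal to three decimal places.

0.980

|+x⟩ = (|0⟩ + |1⟩)/√2, so ⟨+x|ψ⟩ = (-7) / (√2·5).
P = |-7|² / 50 = 49/50.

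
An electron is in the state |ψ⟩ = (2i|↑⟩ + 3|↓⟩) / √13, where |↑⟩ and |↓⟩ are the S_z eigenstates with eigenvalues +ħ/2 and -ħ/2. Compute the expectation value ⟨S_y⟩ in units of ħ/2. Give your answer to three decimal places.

-0.923

⟨σ_y⟩ = 2 Im(a* b)/(|a|²+|b|²) with a = 2i, b = 3.
a* b = -6i, so ⟨σ_y⟩ = -12/13.
⟨S_y⟩ = (ħ/2)·⟨σ_y⟩.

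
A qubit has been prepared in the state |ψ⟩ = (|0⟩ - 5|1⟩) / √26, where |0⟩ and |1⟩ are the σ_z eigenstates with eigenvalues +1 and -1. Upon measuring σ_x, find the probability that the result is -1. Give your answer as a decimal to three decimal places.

0.692

|-x⟩ = (|0⟩ - |1⟩)/√2, so ⟨-x|ψ⟩ = (6) / (√2·√26).
P = |6|² / 52 = 36/52.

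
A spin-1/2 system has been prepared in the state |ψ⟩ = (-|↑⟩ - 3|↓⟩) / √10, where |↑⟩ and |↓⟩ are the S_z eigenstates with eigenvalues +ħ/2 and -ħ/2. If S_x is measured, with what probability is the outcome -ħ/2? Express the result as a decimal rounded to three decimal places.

0.200

|-x⟩ = (|↑⟩ - |↓⟩)/√2, so ⟨-x|ψ⟩ = (2) / (√2·√10).
P = |2|² / 20 = 4/20.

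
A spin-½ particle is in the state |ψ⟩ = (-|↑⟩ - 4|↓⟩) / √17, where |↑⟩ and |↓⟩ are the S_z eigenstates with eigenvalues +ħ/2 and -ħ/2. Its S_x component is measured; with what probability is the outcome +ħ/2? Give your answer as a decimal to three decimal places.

|+x⟩ = (|↑⟩ + |↓⟩)/√2, so ⟨+x|ψ⟩ = (-5) / (√2·√17).
P = |-5|² / 34 = 25/34.

0.735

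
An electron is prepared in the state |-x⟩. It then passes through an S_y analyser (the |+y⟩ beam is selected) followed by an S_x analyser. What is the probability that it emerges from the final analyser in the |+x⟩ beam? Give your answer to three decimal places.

0.250

First analyser (S_y): from |-x⟩, P(|+y⟩) = 1/2.
After stage 1 the state is |+y⟩; P(|+x⟩) = |⟨+x|+y⟩|² = 1/2.
Joint probability = 1/2 × 1/2 = 0.250.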